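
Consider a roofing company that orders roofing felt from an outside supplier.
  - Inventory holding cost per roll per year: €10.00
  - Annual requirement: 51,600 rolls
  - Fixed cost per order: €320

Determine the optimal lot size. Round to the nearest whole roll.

2DS/H = 2·51,600·320/10 = 3,302,400.00
EOQ = √3,302,400.00 ≈ 1,817.25

1,817 rolls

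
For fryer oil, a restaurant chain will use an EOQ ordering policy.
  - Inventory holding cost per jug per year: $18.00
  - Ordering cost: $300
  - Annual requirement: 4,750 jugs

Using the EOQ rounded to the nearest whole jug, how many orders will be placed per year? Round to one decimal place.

2DS/H = 2·4,750·300/18 = 158,333.33
EOQ = √158,333.33 ≈ 397.91 → Q = 398
Orders per year = D/Q = 4,750 / 398 = 11.935

11.9 orders per year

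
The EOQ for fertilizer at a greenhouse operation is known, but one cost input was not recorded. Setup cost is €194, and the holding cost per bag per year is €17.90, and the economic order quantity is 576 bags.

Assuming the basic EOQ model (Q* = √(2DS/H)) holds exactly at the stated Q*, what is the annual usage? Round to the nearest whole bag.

15,306 bags per year

From Q* = √(2DS/H) ⇒ Q*² = 2DS/H.
D = Q²H / (2S) = 576² × 17.9 / (2 × 194) = 15,306.16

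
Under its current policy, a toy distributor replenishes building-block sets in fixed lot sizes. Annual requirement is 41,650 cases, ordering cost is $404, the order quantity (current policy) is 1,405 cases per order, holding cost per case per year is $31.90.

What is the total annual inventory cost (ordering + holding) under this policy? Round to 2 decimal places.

Ordering: D/Q × S = 41,650/1,405 × $404 = $11,976.23
Holding:  Q/2 × H = 1,405/2 × $31.9 = $22,409.75
Total = $11,976.23 + $22,409.75 = $34,385.98

$34,385.98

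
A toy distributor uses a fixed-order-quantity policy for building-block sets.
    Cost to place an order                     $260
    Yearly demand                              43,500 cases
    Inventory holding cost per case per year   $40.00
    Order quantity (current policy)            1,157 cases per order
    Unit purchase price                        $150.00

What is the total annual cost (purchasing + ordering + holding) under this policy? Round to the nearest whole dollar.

Orders/yr = 43,500/1,157 = 37.597; ordering cost = 37.597 × $260 = $9,775.28
Average inventory = 1,157/2 = 578.5; holding cost = 578.5 × $40 = $23,140.00
Purchase cost = D·C = 43,500 × 150 = $6,525,000.00
Total = $9,775.28 + $23,140.00 + $6,525,000.00 = $6,557,915.28

$6,557,915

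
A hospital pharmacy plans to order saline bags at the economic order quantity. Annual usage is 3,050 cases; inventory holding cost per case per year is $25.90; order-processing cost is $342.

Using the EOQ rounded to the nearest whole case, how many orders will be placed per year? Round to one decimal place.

10.7 orders per year

2DS/H = 2·3,050·342/25.9 = 80,548.26
EOQ = √80,548.26 ≈ 283.81 → Q = 284
Orders per year = D/Q = 3,050 / 284 = 10.739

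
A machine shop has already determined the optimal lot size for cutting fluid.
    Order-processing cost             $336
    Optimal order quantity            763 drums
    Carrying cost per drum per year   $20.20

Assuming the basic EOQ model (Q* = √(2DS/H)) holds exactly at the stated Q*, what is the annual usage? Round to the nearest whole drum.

17,500 drums per year

EOQ relation: Q² = 2DS/H, so rearrange for the unknown.
D = Q²H / (2S) = 763² × 20.2 / (2 × 336) = 17,499.72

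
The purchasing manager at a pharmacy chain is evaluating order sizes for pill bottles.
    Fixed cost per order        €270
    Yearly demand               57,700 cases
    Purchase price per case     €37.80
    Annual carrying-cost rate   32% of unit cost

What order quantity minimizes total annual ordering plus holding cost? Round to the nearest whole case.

Carrying cost H = €37.8 × 32% = €12.0960/case/yr
Optimal lot size Q* = (2 × 57,700 × €270 / €12.096)^½ ≈ 1,604.96

1,605 cases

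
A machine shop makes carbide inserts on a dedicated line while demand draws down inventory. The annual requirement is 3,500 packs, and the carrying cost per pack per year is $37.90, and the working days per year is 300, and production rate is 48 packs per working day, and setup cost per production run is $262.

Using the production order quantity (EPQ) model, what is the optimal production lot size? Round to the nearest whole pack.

253 packs

d = 3,500/300 = 11.6667 packs/day;  effective holding cost H(1 − d/p) = 37.9·(1 − 11.6667/48) = 28.68819
Q* = √(2DS / H_eff) = √(2·3,500·262 / 28.68819) ≈ 252.84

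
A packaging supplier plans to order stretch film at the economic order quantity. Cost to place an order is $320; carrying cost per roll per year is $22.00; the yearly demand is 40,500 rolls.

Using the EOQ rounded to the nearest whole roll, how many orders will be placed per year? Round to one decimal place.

37.3 orders per year

EOQ = √(2DS/H) = √(2 × 40,500 × 320 / 22)
    = √(1,178,181.82) ≈ 1,085.44 → Q = 1,085
N = D/Q = 40,500/1,085 ≈ 37.327 orders/yr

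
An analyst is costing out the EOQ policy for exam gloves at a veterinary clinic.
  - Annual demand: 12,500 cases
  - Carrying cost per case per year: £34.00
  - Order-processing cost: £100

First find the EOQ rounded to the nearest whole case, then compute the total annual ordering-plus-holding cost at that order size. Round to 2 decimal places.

Optimal lot size Q* = (2 × 12,500 × £100 / £34)^½ ≈ 271.16 → Q = 271 cases
Annual ordering cost = (D/Q)·S = (12,500/271) × 100 = £4,612.55
Annual holding cost  = (Q/2)·H = (271/2) × 34 = £4,607.00
Total = £4,612.55 + £4,607.00 = £9,219.55

£9,219.55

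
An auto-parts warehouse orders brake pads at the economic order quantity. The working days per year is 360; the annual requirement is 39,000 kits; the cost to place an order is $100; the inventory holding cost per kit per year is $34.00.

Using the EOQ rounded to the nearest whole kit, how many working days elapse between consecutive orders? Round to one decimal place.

Q* = √(2·D·S / H) = √(2·39,000·100 / 34) = √229,411.8 ≈ 478.97 → Q = 479 kits
Days between orders = 360 / (D/Q) = 360 / 81.420 ≈ 4.422

4.4 days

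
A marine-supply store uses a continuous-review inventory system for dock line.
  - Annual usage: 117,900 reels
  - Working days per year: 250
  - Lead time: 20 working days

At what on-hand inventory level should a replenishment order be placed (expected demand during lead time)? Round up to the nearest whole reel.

Daily demand d = 117,900 / 250 = 471.600 reels/day
Demand during lead time = 471.600 × 20 = 9,432.00
Reorder point = 9,432.00 → round up

9,432 reels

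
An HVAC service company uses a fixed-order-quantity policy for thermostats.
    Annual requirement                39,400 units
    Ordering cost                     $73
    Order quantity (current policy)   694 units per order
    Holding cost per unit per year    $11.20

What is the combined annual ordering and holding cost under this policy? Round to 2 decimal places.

$8,030.78

Annual ordering cost = (D/Q)·S = (39,400/694) × 73 = $4,144.38
Annual holding cost  = (Q/2)·H = (694/2) × 11.2 = $3,886.40
Total = $4,144.38 + $3,886.40 = $8,030.78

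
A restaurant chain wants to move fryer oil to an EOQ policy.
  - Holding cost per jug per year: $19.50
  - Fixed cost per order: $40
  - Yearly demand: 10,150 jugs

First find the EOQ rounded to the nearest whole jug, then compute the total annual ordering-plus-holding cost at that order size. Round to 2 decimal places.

EOQ = √(2DS/H) = √(2 × 10,150 × 40 / 19.5)
    = √(41,641.03) ≈ 204.06 → Q = 204 jugs
Annual ordering cost = (D/Q)·S = (10,150/204) × 40 = $1,990.20
Annual holding cost  = (Q/2)·H = (204/2) × 19.5 = $1,989.00
Total = $1,990.20 + $1,989.00 = $3,979.20

$3,979.20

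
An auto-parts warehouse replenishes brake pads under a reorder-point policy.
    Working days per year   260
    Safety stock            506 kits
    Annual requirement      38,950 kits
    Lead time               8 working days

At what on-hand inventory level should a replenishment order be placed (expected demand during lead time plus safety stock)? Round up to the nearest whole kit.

1,705 kits

Daily demand d = 38,950 / 260 = 149.808 kits/day
Demand during lead time = 149.808 × 8 = 1,198.46
Reorder point = 1,198.46 + 506 = 1,704.46 → round up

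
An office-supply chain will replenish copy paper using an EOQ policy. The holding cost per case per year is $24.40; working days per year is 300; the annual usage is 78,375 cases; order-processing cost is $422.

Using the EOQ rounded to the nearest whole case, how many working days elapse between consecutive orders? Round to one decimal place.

Optimal lot size Q* = (2 × 78,375 × $422 / $24.4)^½ ≈ 1,646.51 → Q = 1,647 cases
T = Q/D × 300 days = 1,647/78,375 × 300 = 6.304 days

6.3 days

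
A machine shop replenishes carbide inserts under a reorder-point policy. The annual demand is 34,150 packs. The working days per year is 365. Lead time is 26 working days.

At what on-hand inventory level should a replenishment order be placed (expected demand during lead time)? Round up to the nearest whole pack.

2,433 packs

Daily demand d = 34,150 / 365 = 93.562 packs/day
Demand during lead time = 93.562 × 26 = 2,432.60
Reorder point = 2,432.60 → round up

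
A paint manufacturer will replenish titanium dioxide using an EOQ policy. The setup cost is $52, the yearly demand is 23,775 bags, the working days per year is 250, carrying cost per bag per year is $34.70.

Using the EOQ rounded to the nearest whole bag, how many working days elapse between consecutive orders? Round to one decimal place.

2.8 days

2DS/H = 2·23,775·52/34.7 = 71,256.48
EOQ = √71,256.48 ≈ 266.94 → Q = 267 bags
Days between orders = 250 / (D/Q) = 250 / 89.045 ≈ 2.808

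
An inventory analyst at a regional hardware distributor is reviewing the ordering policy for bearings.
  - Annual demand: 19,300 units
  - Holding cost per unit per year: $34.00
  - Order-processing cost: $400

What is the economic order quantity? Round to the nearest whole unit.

674 units

Q* = √(2·D·S / H) = √(2·19,300·400 / 34) = √454,117.6 ≈ 673.88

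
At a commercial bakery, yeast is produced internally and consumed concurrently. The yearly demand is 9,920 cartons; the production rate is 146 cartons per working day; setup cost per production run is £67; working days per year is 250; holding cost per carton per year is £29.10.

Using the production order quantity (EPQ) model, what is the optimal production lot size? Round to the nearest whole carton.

Daily demand d = 9,920/250 = 39.680; p = 146; 1 − d/p = 0.72822
EPQ = √(2DS / (H(1 − d/p)))
    = √(2 × 9,920 × 67 / (29.1 × 0.72822)) ≈ 250.46

250 cartons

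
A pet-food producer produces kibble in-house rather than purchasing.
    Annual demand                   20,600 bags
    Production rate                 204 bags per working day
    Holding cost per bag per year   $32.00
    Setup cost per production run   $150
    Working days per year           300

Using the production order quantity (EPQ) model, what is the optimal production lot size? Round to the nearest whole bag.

540 bags

Daily demand d = 20,600/300 = 68.667; p = 204; 1 − d/p = 0.66340
EPQ = √(2DS / (H(1 − d/p)))
    = √(2 × 20,600 × 150 / (32 × 0.66340)) ≈ 539.55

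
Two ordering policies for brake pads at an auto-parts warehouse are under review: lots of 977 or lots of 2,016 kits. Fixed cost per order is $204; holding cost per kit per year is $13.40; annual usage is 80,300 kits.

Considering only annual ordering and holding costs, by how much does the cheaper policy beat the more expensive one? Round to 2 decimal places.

$1,679.94

TC(Q) = (D/Q)S + (Q/2)H
TC(977) = (80,300/977)×204 + (977/2)×13.4 = $23,312.74
TC(2,016) = (80,300/2,016)×204 + (2,016/2)×13.4 = $21,632.80
Cheaper: Q = 2,016.  Difference = $1,679.94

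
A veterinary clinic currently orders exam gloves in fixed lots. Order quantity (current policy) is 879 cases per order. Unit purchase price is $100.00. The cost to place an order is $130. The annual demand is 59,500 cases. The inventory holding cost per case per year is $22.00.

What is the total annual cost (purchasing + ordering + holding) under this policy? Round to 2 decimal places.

Annual ordering cost = (D/Q)·S = (59,500/879) × 130 = $8,799.77
Annual holding cost  = (Q/2)·H = (879/2) × 22 = $9,669.00
Purchase cost = D·C = 59,500 × 100 = $5,950,000.00
Total = $8,799.77 + $9,669.00 + $5,950,000.00 = $5,968,468.77

$5,968,468.77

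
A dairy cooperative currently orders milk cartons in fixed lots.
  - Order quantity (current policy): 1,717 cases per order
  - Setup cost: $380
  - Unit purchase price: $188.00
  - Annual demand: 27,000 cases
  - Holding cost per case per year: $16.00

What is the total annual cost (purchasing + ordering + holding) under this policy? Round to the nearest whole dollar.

$5,095,712

Orders/yr = 27,000/1,717 = 15.725; ordering cost = 15.725 × $380 = $5,975.54
Average inventory = 1,717/2 = 858.5; holding cost = 858.5 × $16 = $13,736.00
Purchase cost = D·C = 27,000 × 188 = $5,076,000.00
Total = $5,975.54 + $13,736.00 + $5,076,000.00 = $5,095,711.54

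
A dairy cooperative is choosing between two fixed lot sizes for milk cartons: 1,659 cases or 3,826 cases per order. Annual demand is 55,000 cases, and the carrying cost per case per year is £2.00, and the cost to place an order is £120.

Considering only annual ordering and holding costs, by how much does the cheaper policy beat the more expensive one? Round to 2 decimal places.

Annual cost at Q: ordering D·S/Q plus holding Q·H/2.
TC(1,659) = (55,000/1,659)×120 + (1,659/2)×2 = £5,637.30
TC(3,826) = (55,000/3,826)×120 + (3,826/2)×2 = £5,551.04
Cheaper: Q = 3,826.  Difference = £86.26

£86.26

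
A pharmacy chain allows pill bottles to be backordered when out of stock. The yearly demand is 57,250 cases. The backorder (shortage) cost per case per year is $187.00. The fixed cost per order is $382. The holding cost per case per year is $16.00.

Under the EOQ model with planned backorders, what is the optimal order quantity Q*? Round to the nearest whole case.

1,723 cases

Q* = √(2DS/H) · √((H + b)/b)
   = √(2 × 57,250 × 382 / 16) · √((16 + 187) / 187)
   = 1,653.387 × 1.0419 ≈ 1,722.67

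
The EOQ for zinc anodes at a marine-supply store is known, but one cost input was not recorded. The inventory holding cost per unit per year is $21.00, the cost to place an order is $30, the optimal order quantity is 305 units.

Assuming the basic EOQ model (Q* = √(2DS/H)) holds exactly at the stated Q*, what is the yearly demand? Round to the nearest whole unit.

From Q* = √(2DS/H) ⇒ Q*² = 2DS/H.
D = Q²H / (2S) = 305² × 21 / (2 × 30) = 32,558.75

32,559 units per year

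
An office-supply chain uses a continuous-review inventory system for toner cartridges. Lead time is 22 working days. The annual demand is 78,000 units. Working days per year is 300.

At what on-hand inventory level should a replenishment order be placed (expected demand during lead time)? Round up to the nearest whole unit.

Daily demand d = 78,000 / 300 = 260.000 units/day
Demand during lead time = 260.000 × 22 = 5,720.00
Reorder point = 5,720.00 → round up

5,720 units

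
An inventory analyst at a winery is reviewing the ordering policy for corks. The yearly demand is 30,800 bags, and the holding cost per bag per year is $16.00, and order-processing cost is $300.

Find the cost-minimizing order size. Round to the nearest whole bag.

1,075 bags

Q* = √(2·D·S / H) = √(2·30,800·300 / 16) = √1,155,000.0 ≈ 1,074.71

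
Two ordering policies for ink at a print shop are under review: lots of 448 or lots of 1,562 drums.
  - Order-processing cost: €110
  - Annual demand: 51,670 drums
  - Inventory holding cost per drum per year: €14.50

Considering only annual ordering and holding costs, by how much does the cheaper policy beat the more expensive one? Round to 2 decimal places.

Annual cost at Q: ordering D·S/Q plus holding Q·H/2.
TC(448) = (51,670/448)×110 + (448/2)×14.5 = €15,934.83
TC(1,562) = (51,670/1,562)×110 + (1,562/2)×14.5 = €14,963.23
|ΔTC| = |€15,934.83 − €14,963.23| = €971.60

€971.60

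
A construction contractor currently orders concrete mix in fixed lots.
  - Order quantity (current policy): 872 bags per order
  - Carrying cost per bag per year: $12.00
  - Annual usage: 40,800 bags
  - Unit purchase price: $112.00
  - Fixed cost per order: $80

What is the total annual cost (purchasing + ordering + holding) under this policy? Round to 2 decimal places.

$4,578,575.12

Annual ordering cost = (D/Q)·S = (40,800/872) × 80 = $3,743.12
Annual holding cost  = (Q/2)·H = (872/2) × 12 = $5,232.00
Purchase cost = D·C = 40,800 × 112 = $4,569,600.00
Total = $3,743.12 + $5,232.00 + $4,569,600.00 = $4,578,575.12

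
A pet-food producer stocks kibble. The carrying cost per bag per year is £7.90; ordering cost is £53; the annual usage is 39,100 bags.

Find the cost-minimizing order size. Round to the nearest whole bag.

724 bags

EOQ = √(2DS/H) = √(2 × 39,100 × 53 / 7.9)
    = √(524,632.91) ≈ 724.32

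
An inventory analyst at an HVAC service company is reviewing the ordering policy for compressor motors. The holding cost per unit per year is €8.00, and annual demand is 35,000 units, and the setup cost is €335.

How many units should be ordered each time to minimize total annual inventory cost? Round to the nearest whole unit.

1,712 units

Q* = √(2·D·S / H) = √(2·35,000·335 / 8) = √2,931,250.0 ≈ 1,712.09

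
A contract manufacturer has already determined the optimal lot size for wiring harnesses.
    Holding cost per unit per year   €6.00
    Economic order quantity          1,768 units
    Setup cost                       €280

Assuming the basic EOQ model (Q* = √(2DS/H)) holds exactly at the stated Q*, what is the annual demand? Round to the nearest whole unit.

33,491 units per year

Since Q* = (2DS/H)^½, squaring gives Q*²·H = 2DS.
D = Q²H / (2S) = 1,768² × 6 / (2 × 280) = 33,490.97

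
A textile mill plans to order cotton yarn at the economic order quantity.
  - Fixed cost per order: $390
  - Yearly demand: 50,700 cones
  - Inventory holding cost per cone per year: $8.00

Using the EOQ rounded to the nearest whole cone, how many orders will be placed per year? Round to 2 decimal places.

Optimal lot size Q* = (2 × 50,700 × $390 / $8)^½ ≈ 2,223.34 → Q = 2,223
N = D/Q = 50,700/2,223 ≈ 22.807 orders/yr

22.81 orders per year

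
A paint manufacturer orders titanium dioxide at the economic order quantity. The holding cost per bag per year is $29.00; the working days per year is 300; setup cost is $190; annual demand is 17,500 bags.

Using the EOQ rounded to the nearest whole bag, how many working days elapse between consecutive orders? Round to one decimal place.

Optimal lot size Q* = (2 × 17,500 × $190 / $29)^½ ≈ 478.86 → Q = 479 bags
Cycle time = (working days × Q)/D = (300 × 479) / 17,500 = 8.211 days

8.2 days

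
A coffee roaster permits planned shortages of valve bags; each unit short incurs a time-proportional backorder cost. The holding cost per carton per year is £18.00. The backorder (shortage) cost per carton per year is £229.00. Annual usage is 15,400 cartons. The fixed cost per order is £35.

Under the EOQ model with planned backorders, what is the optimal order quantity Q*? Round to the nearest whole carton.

Q* = √(2DS/H) · √((H + b)/b)
   = √(2 × 15,400 × 35 / 18) · √((18 + 229) / 229)
   = 244.722 × 1.0386 ≈ 254.16

254 cartons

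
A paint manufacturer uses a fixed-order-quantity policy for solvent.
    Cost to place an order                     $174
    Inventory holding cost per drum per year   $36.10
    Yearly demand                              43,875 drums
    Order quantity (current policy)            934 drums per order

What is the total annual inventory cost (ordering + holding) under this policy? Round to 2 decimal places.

Annual ordering cost = (D/Q)·S = (43,875/934) × 174 = $8,173.72
Annual holding cost  = (Q/2)·H = (934/2) × 36.1 = $16,858.70
Total = $8,173.72 + $16,858.70 = $25,032.42

$25,032.42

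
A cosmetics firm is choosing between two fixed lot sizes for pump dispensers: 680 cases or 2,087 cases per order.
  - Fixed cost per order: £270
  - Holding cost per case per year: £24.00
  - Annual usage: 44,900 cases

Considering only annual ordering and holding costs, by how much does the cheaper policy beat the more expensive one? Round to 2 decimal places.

£4,864.88

Annual cost at Q: ordering D·S/Q plus holding Q·H/2.
TC(680) = (44,900/680)×270 + (680/2)×24 = £25,987.94
TC(2,087) = (44,900/2,087)×270 + (2,087/2)×24 = £30,852.82
|ΔTC| = |£25,987.94 − £30,852.82| = £4,864.88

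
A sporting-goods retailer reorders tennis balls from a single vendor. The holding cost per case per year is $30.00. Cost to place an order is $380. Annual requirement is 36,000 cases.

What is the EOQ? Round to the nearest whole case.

955 cases

EOQ = √(2DS/H) = √(2 × 36,000 × 380 / 30)
    = √(912,000.00) ≈ 954.99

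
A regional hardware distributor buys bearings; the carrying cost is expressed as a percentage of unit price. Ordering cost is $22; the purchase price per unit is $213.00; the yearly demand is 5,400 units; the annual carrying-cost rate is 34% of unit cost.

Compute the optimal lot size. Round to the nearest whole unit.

Carrying cost H = $213 × 34% = $72.4200/unit/yr
EOQ = √(2DS/H) = √(2 × 5,400 × 22 / 72.42)
    = √(3,280.86) ≈ 57.28

57 units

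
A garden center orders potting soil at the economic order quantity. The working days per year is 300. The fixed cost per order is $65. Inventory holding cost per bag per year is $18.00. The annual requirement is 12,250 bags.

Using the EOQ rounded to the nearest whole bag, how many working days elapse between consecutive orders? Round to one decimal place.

EOQ = √(2DS/H) = √(2 × 12,250 × 65 / 18)
    = √(88,472.22) ≈ 297.44 → Q = 297 bags
T = Q/D × 300 days = 297/12,250 × 300 = 7.273 days

7.3 days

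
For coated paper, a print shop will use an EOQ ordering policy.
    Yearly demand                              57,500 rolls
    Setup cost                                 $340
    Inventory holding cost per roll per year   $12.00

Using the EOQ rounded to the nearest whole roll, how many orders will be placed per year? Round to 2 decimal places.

2DS/H = 2·57,500·340/12 = 3,258,333.33
EOQ = √3,258,333.33 ≈ 1,805.09 → Q = 1,805
Orders per year = D/Q = 57,500 / 1,805 = 31.856

31.86 orders per year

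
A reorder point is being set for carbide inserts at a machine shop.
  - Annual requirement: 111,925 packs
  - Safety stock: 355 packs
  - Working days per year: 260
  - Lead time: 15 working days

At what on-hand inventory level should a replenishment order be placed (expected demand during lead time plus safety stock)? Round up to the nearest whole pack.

6,813 packs

Daily demand d = 111,925 / 260 = 430.481 packs/day
Demand during lead time = 430.481 × 15 = 6,457.21
Reorder point = 6,457.21 + 355 = 6,812.21 → round up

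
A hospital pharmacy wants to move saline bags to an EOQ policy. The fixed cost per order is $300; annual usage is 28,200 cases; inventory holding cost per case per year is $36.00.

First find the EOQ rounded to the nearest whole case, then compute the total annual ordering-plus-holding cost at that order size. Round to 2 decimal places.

Q* = √(2·D·S / H) = √(2·28,200·300 / 36) = √470,000.0 ≈ 685.57 → Q = 686 cases
Annual ordering cost = (D/Q)·S = (28,200/686) × 300 = $12,332.36
Annual holding cost  = (Q/2)·H = (686/2) × 36 = $12,348.00
Total = $12,332.36 + $12,348.00 = $24,680.36

$24,680.36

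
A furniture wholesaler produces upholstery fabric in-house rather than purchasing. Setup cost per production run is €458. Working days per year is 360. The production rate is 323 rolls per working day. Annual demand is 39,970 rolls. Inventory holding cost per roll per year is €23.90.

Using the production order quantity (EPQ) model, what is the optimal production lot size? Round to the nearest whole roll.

Daily demand d = 39,970/360 = 111.028; p = 323; 1 − d/p = 0.65626
EPQ = √(2DS / (H(1 − d/p)))
    = √(2 × 39,970 × 458 / (23.9 × 0.65626)) ≈ 1,527.84

1,528 rolls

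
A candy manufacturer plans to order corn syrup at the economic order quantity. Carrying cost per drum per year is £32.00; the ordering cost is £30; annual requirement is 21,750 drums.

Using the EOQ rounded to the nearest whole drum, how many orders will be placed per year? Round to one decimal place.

107.7 orders per year

2DS/H = 2·21,750·30/32 = 40,781.25
EOQ = √40,781.25 ≈ 201.94 → Q = 202
Orders per year = D/Q = 21,750 / 202 = 107.673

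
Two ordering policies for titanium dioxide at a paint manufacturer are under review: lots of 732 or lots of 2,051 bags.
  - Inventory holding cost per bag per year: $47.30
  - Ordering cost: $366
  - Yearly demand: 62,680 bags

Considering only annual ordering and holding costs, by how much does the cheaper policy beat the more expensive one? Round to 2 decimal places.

$11,039.57

Annual cost at Q: ordering D·S/Q plus holding Q·H/2.
TC(732) = (62,680/732)×366 + (732/2)×47.3 = $48,651.80
TC(2,051) = (62,680/2,051)×366 + (2,051/2)×47.3 = $59,691.37
Lots of 732 are cheaper by $11,039.57.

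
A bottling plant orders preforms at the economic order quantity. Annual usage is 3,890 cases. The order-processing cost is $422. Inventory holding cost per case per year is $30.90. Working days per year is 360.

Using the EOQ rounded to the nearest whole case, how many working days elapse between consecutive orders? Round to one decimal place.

EOQ = √(2DS/H) = √(2 × 3,890 × 422 / 30.9)
    = √(106,251.13) ≈ 325.96 → Q = 326 cases
Cycle time = (working days × Q)/D = (360 × 326) / 3,890 = 30.170 days

30.2 days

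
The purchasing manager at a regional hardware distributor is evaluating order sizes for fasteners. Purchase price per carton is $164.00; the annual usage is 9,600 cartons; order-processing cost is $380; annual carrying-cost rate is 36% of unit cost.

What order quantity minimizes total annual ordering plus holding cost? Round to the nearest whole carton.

352 cartons

Carrying cost H = $164 × 36% = $59.0400/carton/yr
Q* = √(2·D·S / H) = √(2·9,600·380 / 59.04) = √123,577.2 ≈ 351.54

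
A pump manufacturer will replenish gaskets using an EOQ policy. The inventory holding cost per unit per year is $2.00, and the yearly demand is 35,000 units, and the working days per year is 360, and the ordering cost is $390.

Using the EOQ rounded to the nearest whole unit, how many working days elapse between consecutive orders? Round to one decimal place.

38.0 days

Q* = √(2·D·S / H) = √(2·35,000·390 / 2) = √13,650,000.0 ≈ 3,694.59 → Q = 3,695 units
T = Q/D × 360 days = 3,695/35,000 × 360 = 38.006 days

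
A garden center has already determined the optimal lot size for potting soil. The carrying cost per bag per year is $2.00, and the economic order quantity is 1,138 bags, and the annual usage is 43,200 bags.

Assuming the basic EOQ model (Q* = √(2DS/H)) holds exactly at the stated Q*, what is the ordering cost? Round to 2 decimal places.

From Q* = √(2DS/H) ⇒ Q*² = 2DS/H.
S = Q²H / (2D) = 1,138² × 2 / (2 × 43,200) = 29.9779

$29.98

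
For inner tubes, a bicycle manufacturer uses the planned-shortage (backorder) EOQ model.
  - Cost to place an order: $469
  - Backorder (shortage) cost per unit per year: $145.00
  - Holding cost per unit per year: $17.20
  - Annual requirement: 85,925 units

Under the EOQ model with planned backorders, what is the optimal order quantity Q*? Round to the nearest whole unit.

2,289 units

Q* = √(2DS/H) · √((H + b)/b)
   = √(2 × 85,925 × 469 / 17.2) · √((17.2 + 145) / 145)
   = 2,164.696 × 1.0576 ≈ 2,289.49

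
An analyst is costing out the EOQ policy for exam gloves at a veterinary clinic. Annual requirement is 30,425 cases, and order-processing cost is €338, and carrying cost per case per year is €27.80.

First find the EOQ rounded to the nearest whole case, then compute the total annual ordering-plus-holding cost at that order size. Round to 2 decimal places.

€23,911.73

Q* = √(2·D·S / H) = √(2·30,425·338 / 27.8) = √739,830.9 ≈ 860.13 → Q = 860 cases
Orders/yr = 30,425/860 = 35.378; ordering cost = 35.378 × €338 = €11,957.73
Average inventory = 860/2 = 430; holding cost = 430 × €27.8 = €11,954.00
Total = €11,957.73 + €11,954.00 = €23,911.73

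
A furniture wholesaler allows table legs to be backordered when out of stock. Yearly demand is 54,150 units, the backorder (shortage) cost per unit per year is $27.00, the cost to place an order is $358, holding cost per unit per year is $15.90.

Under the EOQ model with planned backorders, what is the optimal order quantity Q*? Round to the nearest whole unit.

1,968 units

Q* = √(2DS/H) · √((H + b)/b)
   = √(2 × 54,150 × 358 / 15.9) · √((15.9 + 27) / 27)
   = 1,561.555 × 1.2605 ≈ 1,968.36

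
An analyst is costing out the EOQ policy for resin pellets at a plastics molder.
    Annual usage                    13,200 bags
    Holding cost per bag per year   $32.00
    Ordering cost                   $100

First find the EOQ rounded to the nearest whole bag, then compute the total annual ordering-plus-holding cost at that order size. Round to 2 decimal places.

$9,191.30

Q* = √(2·D·S / H) = √(2·13,200·100 / 32) = √82,500.0 ≈ 287.23 → Q = 287 bags
Annual ordering cost = (D/Q)·S = (13,200/287) × 100 = $4,599.30
Annual holding cost  = (Q/2)·H = (287/2) × 32 = $4,592.00
Total = $4,599.30 + $4,592.00 = $9,191.30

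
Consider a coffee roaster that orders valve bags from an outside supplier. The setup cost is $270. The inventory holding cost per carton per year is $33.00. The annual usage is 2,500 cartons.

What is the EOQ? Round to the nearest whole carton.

Q* = √(2·D·S / H) = √(2·2,500·270 / 33) = √40,909.1 ≈ 202.26

202 cartons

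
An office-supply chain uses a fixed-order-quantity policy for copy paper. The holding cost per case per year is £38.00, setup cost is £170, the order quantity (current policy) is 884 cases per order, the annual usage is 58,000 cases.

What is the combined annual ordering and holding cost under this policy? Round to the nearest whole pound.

£27,950

Annual ordering cost = (D/Q)·S = (58,000/884) × 170 = £11,153.85
Annual holding cost  = (Q/2)·H = (884/2) × 38 = £16,796.00
Total = £11,153.85 + £16,796.00 = £27,949.85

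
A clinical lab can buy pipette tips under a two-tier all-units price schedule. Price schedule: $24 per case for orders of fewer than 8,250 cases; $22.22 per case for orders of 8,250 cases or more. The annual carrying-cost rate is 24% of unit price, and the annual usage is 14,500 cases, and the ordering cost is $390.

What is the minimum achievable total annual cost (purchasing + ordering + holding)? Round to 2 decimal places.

$344,873.25

H₁ = 24%×$24 = $5.7600;  H₂ = 24%×$22.22 = $5.3328
EOQ₁ = √(2×14,500×390/5.7600) = 1,401.26  (< 8,250, feasible at tier 1)
EOQ₂ = √(2×14,500×390/5.3328) = 1,456.31  (< 8,250 → use Q = 8,250 at tier-2 price)
TC(tier 1 (EOQ₁), Q≈1,401.3) = $356,071.28
TC(tier 2, Q≈8,250.0) = $344,873.25
Minimum at tier 2: $344,873.25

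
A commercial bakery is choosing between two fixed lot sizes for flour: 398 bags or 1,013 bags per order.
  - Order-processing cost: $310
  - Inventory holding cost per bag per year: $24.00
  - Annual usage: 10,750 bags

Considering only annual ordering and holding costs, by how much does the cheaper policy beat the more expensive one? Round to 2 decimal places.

$2,296.62

Annual cost at Q: ordering D·S/Q plus holding Q·H/2.
TC(398) = (10,750/398)×310 + (398/2)×24 = $13,149.12
TC(1,013) = (10,750/1,013)×310 + (1,013/2)×24 = $15,445.73
Cheaper: Q = 398.  Difference = $2,296.62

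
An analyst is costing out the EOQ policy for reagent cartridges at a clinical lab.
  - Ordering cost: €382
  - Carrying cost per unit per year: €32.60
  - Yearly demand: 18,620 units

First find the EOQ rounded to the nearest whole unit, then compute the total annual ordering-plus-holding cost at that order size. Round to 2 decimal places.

2DS/H = 2·18,620·382/32.6 = 436,370.55
EOQ = √436,370.55 ≈ 660.58 → Q = 661 units
Ordering: D/Q × S = 18,620/661 × €382 = €10,760.73
Holding:  Q/2 × H = 661/2 × €32.6 = €10,774.30
Total = €10,760.73 + €10,774.30 = €21,535.03

€21,535.03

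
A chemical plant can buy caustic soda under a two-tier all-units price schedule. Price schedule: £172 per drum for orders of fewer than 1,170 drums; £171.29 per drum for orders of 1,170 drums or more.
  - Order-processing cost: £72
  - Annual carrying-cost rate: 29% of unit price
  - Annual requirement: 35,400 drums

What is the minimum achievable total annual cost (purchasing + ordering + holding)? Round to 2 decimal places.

£6,094,903.81

H₁ = 29%×£172 = £49.8800;  H₂ = 29%×£171.29 = £49.6741
EOQ₁ = √(2×35,400×72/49.8800) = 319.68  (< 1,170, feasible at tier 1)
EOQ₂ = √(2×35,400×72/49.6741) = 320.34  (< 1,170 → use Q = 1,170 at tier-2 price)
TC(tier 1 (EOQ₁), Q≈319.7) = £6,104,745.79
TC(tier 2, Q≈1,170.0) = £6,094,903.81
Minimum at tier 2: £6,094,903.81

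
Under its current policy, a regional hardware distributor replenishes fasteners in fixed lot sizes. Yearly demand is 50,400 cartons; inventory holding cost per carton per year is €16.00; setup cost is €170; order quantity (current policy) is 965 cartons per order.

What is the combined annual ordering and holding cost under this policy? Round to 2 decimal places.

Ordering: D/Q × S = 50,400/965 × €170 = €8,878.76
Holding:  Q/2 × H = 965/2 × €16 = €7,720.00
Total = €8,878.76 + €7,720.00 = €16,598.76

€16,598.76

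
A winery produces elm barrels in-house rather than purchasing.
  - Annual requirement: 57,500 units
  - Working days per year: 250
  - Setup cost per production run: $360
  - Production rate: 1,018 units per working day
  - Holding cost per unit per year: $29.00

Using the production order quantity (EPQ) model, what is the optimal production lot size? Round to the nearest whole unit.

1,358 units

Daily demand d = 57,500/250 = 230.000; p = 1018; 1 − d/p = 0.77407
EPQ = √(2DS / (H(1 − d/p)))
    = √(2 × 57,500 × 360 / (29 × 0.77407)) ≈ 1,358.04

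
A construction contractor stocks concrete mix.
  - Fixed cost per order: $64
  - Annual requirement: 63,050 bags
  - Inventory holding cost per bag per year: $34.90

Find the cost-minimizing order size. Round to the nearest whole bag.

Q* = √(2·D·S / H) = √(2·63,050·64 / 34.9) = √231,243.6 ≈ 480.88

481 bags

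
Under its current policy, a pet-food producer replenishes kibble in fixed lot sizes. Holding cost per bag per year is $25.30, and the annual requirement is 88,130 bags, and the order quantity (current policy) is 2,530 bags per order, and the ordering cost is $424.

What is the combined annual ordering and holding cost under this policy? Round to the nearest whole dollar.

Orders/yr = 88,130/2,530 = 34.834; ordering cost = 34.834 × $424 = $14,769.61
Average inventory = 2,530/2 = 1265; holding cost = 1265 × $25.3 = $32,004.50
Total = $14,769.61 + $32,004.50 = $46,774.11

$46,774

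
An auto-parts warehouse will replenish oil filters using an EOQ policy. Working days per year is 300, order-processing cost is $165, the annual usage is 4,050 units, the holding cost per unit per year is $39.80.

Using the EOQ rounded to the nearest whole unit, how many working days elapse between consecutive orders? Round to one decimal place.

2DS/H = 2·4,050·165/39.8 = 33,580.40
EOQ = √33,580.40 ≈ 183.25 → Q = 183 units
Cycle time = (working days × Q)/D = (300 × 183) / 4,050 = 13.556 days

13.6 days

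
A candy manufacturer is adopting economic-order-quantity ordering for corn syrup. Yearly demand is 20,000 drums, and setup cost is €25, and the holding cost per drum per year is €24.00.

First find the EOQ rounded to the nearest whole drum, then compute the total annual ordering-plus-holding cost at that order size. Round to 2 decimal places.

EOQ = √(2DS/H) = √(2 × 20,000 × 25 / 24)
    = √(41,666.67) ≈ 204.12 → Q = 204 drums
Annual ordering cost = (D/Q)·S = (20,000/204) × 25 = €2,450.98
Annual holding cost  = (Q/2)·H = (204/2) × 24 = €2,448.00
Total = €2,450.98 + €2,448.00 = €4,898.98

€4,898.98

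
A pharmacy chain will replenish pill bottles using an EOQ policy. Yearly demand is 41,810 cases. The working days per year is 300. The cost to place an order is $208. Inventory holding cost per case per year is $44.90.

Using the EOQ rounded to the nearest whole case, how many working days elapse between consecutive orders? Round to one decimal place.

EOQ = √(2DS/H) = √(2 × 41,810 × 208 / 44.9)
    = √(387,371.05) ≈ 622.39 → Q = 622 cases
Cycle time = (working days × Q)/D = (300 × 622) / 41,810 = 4.463 days

4.5 days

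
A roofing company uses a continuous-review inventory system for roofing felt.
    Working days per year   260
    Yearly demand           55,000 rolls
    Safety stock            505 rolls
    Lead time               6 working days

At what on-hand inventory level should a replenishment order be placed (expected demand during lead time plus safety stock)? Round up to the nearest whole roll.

Daily demand d = 55,000 / 260 = 211.538 rolls/day
Demand during lead time = 211.538 × 6 = 1,269.23
Reorder point = 1,269.23 + 505 = 1,774.23 → round up

1,775 rolls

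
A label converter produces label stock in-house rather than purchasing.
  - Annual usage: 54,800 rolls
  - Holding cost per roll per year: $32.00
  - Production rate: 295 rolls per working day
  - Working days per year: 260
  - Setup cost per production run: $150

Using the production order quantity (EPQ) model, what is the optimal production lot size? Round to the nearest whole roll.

d = 54,800/260 = 210.7692 rolls/day;  effective holding cost H(1 − d/p) = 32·(1 − 210.7692/295) = 9.13690
Q* = √(2DS / H_eff) = √(2·54,800·150 / 9.13690) ≈ 1,341.38

1,341 rolls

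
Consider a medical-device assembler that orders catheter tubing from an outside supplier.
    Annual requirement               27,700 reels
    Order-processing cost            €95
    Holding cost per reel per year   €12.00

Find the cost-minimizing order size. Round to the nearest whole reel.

Optimal lot size Q* = (2 × 27,700 × €95 / €12)^½ ≈ 662.26

662 reels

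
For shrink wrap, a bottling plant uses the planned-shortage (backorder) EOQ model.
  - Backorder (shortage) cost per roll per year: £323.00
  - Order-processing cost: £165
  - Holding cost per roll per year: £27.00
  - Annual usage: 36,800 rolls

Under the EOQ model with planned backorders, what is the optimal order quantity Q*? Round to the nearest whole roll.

698 rolls

Basic EOQ = √(2·36,800·165/27) = 670.655
Backorder adjustment √((H+b)/b) = √((27+323)/323) = 1.0410
Q* = 670.655 × 1.0410 ≈ 698.12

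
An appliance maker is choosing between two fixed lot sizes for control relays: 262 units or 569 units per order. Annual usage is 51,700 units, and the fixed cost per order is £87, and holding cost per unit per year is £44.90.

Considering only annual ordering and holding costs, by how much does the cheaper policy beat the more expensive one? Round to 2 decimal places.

TC(Q) = (D/Q)S + (Q/2)H
TC(262) = (51,700/262)×87 + (262/2)×44.9 = £23,049.46
TC(569) = (51,700/569)×87 + (569/2)×44.9 = £20,678.97
|ΔTC| = |£23,049.46 − £20,678.97| = £2,370.49

£2,370.49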